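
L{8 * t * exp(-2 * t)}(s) 8/(s + 2)^2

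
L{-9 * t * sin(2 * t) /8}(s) -9 * s/(2 * (s^2 + 4) ^2) 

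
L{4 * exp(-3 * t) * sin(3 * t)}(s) 12/((s+3)^2+9)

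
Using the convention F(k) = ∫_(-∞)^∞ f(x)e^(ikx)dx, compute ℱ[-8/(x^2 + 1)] -8*pi*exp(-Abs(k))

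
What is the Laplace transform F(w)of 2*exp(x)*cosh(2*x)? 2*(w - 1)/((w - 1)^2 - 4)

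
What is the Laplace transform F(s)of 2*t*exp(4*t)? 2/(s - 4)^2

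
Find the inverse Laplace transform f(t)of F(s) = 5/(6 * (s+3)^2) 5 * t * exp(-3 * t)/6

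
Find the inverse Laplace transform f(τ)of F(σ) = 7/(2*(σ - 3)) 7*exp(3*τ)/2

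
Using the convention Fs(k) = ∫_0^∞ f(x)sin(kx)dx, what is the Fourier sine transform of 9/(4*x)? 9*pi/8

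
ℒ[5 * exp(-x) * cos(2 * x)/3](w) 5 * (w + 1)/(3 * ((w + 1)^2 + 4))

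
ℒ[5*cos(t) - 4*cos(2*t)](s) 5*s/(s^2 + 1) - 4*s/(s^2 + 4)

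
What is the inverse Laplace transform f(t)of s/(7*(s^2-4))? cosh(2*t)/7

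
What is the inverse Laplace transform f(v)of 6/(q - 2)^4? v^3*exp(2*v)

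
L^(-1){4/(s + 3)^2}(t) 4*t*exp(-3*t)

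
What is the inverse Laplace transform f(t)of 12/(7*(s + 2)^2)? 12*t*exp(-2*t)/7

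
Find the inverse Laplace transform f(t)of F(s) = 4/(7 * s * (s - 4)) 2 * exp(2 * t) * sinh(2 * t)/7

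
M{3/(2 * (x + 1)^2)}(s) -3 * pi * (s - 1)/(2 * sin(pi * s))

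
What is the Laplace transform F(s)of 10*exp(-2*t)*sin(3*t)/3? 10/((s + 2)^2 + 9)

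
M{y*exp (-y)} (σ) gamma (σ + 1)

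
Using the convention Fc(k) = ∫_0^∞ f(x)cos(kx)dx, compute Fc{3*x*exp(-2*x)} 3*(4 - k^2)/(k^2 + 4)^2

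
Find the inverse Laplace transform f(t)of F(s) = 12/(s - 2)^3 6*t^2*exp(2*t)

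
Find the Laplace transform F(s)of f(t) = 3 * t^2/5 6/(5 * s^3)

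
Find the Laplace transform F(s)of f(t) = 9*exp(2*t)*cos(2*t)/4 9*(s - 2)/(4*((s - 2)^2 + 4))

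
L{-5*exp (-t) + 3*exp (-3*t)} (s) 3/ (s + 3) - 5/ (s + 1)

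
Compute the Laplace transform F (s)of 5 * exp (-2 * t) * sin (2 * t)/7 10/ (7 * ( (s+2)^2+4))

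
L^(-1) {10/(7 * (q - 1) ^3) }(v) 5 * v^2 * exp(v) /7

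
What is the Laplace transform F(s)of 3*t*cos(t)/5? 3*(s^2-1)/(5*(s^2 + 1)^2)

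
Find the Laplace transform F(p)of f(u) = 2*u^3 12/p^4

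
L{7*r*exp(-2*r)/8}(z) 7/(8*(z + 2)^2)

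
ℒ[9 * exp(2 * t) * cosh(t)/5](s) 9 * (s - 2)/(5 * ((s - 2)^2-1))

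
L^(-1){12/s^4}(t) 2 * t^3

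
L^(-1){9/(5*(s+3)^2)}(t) 9*t*exp(-3*t)/5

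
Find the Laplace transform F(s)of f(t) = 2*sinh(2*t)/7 4/(7*(s^2-4))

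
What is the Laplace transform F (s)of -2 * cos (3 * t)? -2 * s/ (s^2 + 9)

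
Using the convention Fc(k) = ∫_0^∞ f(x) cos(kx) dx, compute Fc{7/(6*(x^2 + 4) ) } 7*pi*exp(-2*k) /24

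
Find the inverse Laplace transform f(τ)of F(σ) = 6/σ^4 τ^3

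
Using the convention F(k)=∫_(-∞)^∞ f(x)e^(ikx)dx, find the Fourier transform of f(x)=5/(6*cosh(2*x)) 5*pi/(12*cosh(pi*k/4))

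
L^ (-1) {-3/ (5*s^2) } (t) -3*t/5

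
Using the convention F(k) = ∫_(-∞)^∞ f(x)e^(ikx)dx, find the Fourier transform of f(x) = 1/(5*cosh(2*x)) pi/(10*cosh(pi*k/4))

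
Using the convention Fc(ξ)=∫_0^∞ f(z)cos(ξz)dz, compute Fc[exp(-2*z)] 2/(ξ^2 + 4)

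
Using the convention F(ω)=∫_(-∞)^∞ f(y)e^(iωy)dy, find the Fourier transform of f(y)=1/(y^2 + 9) pi * exp(-3 * Abs(ω))/3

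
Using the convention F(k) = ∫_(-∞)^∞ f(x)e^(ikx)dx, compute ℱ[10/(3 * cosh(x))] 10 * pi/(3 * cosh(pi * k/2))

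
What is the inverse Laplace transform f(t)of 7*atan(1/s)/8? 7*sin(t)/(8*t)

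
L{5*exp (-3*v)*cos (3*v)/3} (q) 5*(q + 3)/ (3*( (q + 3)^2 + 9))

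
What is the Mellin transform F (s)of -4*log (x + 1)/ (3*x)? 4*pi*csc (pi*s)/ (3*(s - 1))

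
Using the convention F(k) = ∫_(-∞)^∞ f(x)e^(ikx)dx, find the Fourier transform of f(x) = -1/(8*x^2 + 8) -pi*exp(-Abs(k))/8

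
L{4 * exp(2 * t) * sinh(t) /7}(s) 4/(7 * ((s - 2) ^2 - 1) ) 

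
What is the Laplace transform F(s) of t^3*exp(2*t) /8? 3/(4*(s - 2) ^4) 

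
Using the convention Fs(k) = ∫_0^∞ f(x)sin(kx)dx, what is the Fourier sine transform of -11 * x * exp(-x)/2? -11 * k/(k^2+1)^2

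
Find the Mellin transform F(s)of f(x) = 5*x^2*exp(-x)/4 5*gamma(s + 2)/4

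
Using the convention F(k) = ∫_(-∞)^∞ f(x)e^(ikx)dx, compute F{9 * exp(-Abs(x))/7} 18/(7 * (k^2 + 1))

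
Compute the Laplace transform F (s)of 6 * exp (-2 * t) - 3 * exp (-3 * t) 6/ (s + 2) - 3/ (s + 3)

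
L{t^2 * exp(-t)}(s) 2/(s + 1)^3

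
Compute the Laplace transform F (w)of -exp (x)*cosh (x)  (1 - w)/ (w*(w - 2))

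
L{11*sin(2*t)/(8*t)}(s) 11*atan(2/s)/8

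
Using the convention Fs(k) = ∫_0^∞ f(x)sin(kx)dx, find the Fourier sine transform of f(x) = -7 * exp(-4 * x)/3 -7 * k/(3 * k^2 + 48)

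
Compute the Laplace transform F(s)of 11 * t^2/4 11/(2 * s^3)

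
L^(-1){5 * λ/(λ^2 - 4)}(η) 5 * cosh(2 * η)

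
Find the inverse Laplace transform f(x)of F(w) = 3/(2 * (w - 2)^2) 3 * x * exp(2 * x)/2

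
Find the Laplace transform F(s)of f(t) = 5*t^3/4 15/(2*s^4)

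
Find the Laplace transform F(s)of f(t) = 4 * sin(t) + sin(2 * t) 4/(s^2 + 1) + 2/(s^2 + 4)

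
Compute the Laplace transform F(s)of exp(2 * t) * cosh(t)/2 (s - 2)/(2 * ((s - 2)^2 - 1))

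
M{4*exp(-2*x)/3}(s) 2^(2 - s)*gamma(s)/3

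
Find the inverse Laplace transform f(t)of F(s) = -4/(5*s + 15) -4*exp(-3*t)/5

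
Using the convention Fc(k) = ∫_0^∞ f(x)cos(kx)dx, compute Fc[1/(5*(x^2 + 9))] pi*exp(-3*k)/30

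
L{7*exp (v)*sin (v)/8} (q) 7/ (8*( (q - 1)^2 + 1))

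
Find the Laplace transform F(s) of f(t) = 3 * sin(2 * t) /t 3 * atan(2/s) 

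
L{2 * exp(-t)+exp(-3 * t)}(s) 1/(s+3)+2/(s+1)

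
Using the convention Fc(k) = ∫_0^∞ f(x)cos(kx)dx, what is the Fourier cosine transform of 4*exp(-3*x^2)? 2*sqrt(3)*sqrt(pi)*exp(-k^2/12)/3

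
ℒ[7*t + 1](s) 7/s^2 + 1/s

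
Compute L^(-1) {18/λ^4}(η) 3*η^3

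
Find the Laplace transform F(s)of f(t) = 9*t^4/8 27/s^5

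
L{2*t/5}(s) 2/(5*s^2)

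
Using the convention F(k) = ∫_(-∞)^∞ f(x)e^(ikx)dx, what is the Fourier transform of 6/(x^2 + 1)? 6 * pi * exp(-Abs(k))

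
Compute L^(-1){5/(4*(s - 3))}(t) 5*exp(3*t)/4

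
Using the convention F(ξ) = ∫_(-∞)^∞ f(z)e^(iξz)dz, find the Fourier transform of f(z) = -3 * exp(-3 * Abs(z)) -18/(ξ^2 + 9)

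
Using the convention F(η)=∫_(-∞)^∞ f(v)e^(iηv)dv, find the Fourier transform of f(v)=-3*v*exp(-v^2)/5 -3*I*sqrt(pi)*η*exp(-η^2/4)/10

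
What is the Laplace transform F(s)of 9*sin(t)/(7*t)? 9*atan(1/s)/7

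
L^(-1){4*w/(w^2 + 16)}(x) 4*cos(4*x)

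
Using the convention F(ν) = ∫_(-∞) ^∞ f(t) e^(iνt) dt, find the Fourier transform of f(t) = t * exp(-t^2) I * sqrt(pi) * ν * exp(-ν^2/4) /2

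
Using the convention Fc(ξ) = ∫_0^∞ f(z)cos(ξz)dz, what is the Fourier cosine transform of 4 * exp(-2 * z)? 8/(ξ^2 + 4)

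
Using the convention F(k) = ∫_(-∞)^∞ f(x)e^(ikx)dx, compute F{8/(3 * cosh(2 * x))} 4 * pi/(3 * cosh(pi * k/4))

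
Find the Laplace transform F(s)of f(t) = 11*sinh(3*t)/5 33/(5*(s^2 - 9))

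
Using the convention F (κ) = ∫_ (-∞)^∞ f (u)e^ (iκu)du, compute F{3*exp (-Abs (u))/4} 3/ (2*(κ^2 + 1))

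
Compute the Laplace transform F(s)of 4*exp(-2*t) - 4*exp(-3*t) 4/(s + 2) - 4/(s + 3)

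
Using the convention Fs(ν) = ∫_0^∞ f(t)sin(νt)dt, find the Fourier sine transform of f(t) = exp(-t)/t atan(ν)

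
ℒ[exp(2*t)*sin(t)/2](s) 1/(2*((s - 2)^2 + 1))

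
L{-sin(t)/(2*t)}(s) -atan(1/s)/2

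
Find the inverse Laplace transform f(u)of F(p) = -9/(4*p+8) -9*exp(-2*u)/4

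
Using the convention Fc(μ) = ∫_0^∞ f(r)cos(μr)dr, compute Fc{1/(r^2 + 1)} pi*exp(-μ)/2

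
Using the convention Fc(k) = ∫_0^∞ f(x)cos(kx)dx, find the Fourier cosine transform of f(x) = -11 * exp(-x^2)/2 -11 * sqrt(pi) * exp(-k^2/4)/4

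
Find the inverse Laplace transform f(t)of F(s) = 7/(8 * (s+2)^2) 7 * t * exp(-2 * t)/8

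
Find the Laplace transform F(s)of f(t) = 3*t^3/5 18/(5*s^4)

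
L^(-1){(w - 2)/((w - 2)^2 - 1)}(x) exp(2*x)*cosh(x)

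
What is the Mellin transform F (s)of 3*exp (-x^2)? 3*gamma (s/2)/2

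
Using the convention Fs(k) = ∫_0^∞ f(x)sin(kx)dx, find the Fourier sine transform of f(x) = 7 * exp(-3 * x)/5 7 * k/(5 * (k^2 + 9))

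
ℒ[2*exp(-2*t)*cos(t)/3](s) 2*(s+2)/(3*((s+2)^2+1))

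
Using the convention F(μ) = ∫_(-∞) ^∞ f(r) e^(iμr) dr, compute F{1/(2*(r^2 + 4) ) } pi*exp(-2*Abs(μ) ) /4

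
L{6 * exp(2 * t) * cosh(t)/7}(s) 6 * (s - 2)/(7 * ((s - 2)^2 - 1))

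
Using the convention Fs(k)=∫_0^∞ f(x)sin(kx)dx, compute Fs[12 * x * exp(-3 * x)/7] 72 * k/(7 * (k^2 + 9)^2)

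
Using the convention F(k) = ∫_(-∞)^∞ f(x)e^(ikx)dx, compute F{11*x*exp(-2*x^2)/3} 11*sqrt(2)*I*sqrt(pi)*k*exp(-k^2/8)/24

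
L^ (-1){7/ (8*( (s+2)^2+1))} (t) 7*exp (-2*t)*sin (t)/8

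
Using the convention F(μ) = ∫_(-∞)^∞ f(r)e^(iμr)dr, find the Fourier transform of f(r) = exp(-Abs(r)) 2/(μ^2 + 1)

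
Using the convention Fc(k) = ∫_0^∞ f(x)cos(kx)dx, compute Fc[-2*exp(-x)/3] -2/(3*k^2 + 3)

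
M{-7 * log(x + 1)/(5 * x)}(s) 7 * pi * csc(pi * s)/(5 * (s - 1))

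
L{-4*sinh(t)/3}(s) -4/(3*s^2 - 3)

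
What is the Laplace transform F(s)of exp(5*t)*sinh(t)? 1/((s - 5)^2 - 1)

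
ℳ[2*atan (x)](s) -pi*sec (pi*s/2)/s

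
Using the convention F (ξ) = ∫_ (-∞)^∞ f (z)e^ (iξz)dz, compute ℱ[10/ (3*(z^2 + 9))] 10*pi*exp (-3*Abs (ξ))/9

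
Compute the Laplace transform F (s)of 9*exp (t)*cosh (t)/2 9*(s - 1)/ (2*s*(s - 2))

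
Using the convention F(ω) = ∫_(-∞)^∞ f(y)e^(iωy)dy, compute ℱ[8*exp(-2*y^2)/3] 4*sqrt(2)*sqrt(pi)*exp(-ω^2/8)/3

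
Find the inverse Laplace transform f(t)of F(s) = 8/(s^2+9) 8 * sin(3 * t)/3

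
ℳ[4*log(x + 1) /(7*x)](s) -4*pi*csc(pi*s) /(7*s - 7) 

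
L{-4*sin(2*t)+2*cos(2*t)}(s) 2*s/(s^2+4) - 8/(s^2+4)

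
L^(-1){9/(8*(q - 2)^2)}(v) 9*v*exp(2*v)/8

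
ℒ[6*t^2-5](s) 12/s^3-5/s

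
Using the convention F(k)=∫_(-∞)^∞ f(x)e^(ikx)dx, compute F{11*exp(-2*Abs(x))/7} 44/(7*(k^2+4))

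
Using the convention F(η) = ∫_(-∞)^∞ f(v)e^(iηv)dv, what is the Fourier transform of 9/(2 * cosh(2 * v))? 9 * pi/(4 * cosh(pi * η/4))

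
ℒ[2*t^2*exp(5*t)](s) 4/(s - 5)^3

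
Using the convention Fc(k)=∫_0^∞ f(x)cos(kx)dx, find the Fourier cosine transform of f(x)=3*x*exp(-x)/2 3*(1 - k^2)/(2*(k^2+1)^2)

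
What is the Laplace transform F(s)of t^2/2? s^(-3)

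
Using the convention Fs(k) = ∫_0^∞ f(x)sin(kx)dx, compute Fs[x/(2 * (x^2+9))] pi * exp(-3 * k)/4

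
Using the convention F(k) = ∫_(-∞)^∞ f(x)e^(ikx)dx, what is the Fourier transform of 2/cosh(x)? 2 * pi/cosh(pi * k/2)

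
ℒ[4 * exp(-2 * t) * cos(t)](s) 4 * (s + 2)/((s + 2)^2 + 1)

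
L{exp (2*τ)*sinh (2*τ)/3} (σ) 2/ (3*σ*(σ - 4))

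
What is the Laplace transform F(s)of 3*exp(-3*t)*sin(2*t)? 6/((s + 3)^2 + 4)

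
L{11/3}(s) 11/(3 * s)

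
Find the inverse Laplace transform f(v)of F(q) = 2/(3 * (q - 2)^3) v^2 * exp(2 * v)/3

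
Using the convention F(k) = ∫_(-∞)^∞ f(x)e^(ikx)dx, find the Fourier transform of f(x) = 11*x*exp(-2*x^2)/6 11*sqrt(2)*I*sqrt(pi)*k*exp(-k^2/8)/48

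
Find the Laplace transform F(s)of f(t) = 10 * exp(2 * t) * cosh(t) 10 * (s - 2)/((s - 2)^2-1)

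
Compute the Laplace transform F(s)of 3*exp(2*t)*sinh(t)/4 3/(4*((s - 2)^2 - 1))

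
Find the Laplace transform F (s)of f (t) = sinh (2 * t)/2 1/ (s^2 - 4)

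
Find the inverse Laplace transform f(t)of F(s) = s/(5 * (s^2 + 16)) cos(4 * t)/5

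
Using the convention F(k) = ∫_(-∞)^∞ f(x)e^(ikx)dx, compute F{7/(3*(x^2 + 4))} 7*pi*exp(-2*Abs(k))/6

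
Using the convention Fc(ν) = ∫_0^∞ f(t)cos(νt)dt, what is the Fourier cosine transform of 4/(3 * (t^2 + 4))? pi * exp(-2 * ν)/3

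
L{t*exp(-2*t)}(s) (s + 2)^(-2)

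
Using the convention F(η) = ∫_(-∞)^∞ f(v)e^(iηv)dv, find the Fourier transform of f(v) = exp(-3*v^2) sqrt(3)*sqrt(pi)*exp(-η^2/12)/3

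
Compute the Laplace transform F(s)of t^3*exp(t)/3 2/(s - 1)^4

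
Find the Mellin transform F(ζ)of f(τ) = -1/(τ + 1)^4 pi * (ζ - 3) * (ζ - 2) * (ζ - 1)/(6 * sin(pi * ζ))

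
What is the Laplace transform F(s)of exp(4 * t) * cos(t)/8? (s - 4)/(8 * ((s - 4)^2 + 1))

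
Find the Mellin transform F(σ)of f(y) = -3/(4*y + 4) -3*pi*csc(pi*σ)/4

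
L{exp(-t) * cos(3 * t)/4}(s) (s + 1)/(4 * ((s + 1)^2 + 9))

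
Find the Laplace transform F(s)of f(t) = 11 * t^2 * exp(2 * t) 22/(s - 2)^3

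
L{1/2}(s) 1/(2 * s)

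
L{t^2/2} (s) s^ (-3)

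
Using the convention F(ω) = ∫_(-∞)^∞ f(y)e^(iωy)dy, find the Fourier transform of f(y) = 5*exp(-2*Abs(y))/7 20/(7*(ω^2 + 4))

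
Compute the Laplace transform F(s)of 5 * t 5/s^2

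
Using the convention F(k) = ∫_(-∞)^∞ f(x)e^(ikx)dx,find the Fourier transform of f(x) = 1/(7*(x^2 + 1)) pi*exp(-Abs(k))/7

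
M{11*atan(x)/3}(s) -11*pi*sec(pi*s/2)/(6*s)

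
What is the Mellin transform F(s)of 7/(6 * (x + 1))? 7 * pi * csc(pi * s)/6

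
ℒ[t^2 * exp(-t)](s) 2/(s + 1)^3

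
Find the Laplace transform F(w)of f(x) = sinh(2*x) 2/(w^2 - 4)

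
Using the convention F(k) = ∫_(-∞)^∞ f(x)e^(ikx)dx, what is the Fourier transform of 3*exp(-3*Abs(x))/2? 9/(k^2 + 9)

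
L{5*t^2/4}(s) 5/(2*s^3)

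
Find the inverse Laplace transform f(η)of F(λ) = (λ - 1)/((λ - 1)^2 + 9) exp(η) * cos(3 * η)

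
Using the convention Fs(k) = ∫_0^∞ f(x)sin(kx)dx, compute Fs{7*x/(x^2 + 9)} 7*pi*exp(-3*k)/2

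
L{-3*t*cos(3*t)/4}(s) 3*(9 - s^2)/(4*(s^2 + 9)^2)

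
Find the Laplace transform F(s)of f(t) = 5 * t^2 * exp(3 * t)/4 5/(2 * (s - 3)^3)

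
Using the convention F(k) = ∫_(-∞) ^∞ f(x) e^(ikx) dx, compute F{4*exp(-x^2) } 4*sqrt(pi)*exp(-k^2/4) 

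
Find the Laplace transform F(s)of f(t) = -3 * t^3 -18/s^4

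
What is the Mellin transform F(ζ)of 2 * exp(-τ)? 2 * gamma(ζ)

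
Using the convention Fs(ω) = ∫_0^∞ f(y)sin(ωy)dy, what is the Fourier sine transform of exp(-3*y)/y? atan(ω/3)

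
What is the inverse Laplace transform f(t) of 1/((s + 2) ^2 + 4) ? exp(-2*t)*sin(2*t) /2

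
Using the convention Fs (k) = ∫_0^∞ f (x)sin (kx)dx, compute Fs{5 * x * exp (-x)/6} 5 * k/ (3 * (k^2 + 1)^2)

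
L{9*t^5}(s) 1080/s^6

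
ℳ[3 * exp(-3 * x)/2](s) 3^(1 - s) * gamma(s)/2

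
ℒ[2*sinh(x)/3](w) 2/(3*(w^2-1))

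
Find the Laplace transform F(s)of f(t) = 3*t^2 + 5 6/s^3 + 5/s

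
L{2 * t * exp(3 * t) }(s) 2/(s - 3) ^2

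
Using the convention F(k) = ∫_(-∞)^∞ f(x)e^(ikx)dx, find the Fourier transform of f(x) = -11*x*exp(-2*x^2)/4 -11*sqrt(2)*I*sqrt(pi)*k*exp(-k^2/8)/32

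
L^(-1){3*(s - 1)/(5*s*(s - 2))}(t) 3*exp(t)*cosh(t)/5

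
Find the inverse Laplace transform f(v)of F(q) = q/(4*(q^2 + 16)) cos(4*v)/4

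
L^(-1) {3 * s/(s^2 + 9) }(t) 3 * cos(3 * t) 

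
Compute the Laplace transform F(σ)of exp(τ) 1/(σ - 1)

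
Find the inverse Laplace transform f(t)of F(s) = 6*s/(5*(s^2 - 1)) 6*cosh(t)/5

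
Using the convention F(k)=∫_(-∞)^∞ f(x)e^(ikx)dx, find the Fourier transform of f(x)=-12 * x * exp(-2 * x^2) -3 * sqrt(2) * I * sqrt(pi) * k * exp(-k^2/8)/2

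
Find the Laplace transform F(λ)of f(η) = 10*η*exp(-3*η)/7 10/(7*(λ + 3)^2)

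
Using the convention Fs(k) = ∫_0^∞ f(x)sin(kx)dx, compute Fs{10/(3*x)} 5*pi/3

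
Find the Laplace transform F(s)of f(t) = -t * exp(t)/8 -1/(8 * (s - 1)^2)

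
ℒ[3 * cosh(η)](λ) 3 * λ/(λ^2 - 1)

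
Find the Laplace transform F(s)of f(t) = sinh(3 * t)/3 1/(s^2 - 9)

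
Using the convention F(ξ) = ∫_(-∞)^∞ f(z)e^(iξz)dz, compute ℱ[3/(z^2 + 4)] 3 * pi * exp(-2 * Abs(ξ))/2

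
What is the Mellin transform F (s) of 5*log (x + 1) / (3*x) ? -5*pi*csc (pi*s) / (3*s - 3) 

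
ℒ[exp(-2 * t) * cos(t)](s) (s + 2)/((s + 2)^2 + 1)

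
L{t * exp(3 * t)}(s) (s - 3)^(-2)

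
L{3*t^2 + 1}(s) 6/s^3 + 1/s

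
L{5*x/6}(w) 5/(6*w^2)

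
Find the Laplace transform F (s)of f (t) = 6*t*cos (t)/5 6*(s^2-1)/ (5*(s^2 + 1)^2)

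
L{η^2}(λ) 2/λ^3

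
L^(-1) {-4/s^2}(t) -4*t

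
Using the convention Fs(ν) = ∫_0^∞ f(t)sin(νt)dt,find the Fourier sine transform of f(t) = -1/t -pi/2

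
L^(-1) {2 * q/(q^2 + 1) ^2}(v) v * sin(v) 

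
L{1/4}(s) 1/(4*s)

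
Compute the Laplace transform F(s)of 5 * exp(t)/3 5/(3 * (s - 1))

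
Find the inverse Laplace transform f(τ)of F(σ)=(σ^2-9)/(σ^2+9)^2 τ * cos(3 * τ)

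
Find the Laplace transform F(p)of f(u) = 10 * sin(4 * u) 40/(p^2 + 16)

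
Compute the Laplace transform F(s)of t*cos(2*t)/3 (s^2 - 4)/(3*(s^2 + 4)^2)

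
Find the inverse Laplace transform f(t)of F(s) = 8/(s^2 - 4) 4*sinh(2*t)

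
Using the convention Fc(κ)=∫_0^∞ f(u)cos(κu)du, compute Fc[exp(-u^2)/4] sqrt(pi)*exp(-κ^2/4)/8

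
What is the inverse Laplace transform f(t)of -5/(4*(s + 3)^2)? -5*t*exp(-3*t)/4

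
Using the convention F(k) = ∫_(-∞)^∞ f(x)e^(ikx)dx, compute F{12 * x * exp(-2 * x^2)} 3 * sqrt(2) * I * sqrt(pi) * k * exp(-k^2/8)/2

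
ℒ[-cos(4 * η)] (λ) -λ/(λ^2 + 16)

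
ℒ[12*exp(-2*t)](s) 12/(s + 2) 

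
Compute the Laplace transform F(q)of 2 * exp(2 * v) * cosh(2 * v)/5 2 * (q - 2)/(5 * q * (q - 4))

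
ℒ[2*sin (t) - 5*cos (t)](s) 2/ (s^2+1) - 5*s/ (s^2+1)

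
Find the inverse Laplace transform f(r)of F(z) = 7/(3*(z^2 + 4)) 7*sin(2*r)/6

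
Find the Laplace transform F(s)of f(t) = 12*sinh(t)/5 12/(5*(s^2-1))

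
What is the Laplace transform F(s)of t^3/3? 2/s^4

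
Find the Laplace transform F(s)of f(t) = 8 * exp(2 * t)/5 8/(5 * (s - 2))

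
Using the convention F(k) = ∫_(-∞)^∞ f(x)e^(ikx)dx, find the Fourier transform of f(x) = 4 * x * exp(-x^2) 2 * I * sqrt(pi) * k * exp(-k^2/4)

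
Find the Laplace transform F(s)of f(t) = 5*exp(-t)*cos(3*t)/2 5*(s + 1)/(2*((s + 1)^2 + 9))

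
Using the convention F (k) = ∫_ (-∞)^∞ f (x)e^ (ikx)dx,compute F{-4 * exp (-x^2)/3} -4 * sqrt (pi) * exp (-k^2/4)/3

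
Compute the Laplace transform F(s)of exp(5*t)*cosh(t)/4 (s - 5)/(4*((s - 5)^2 - 1))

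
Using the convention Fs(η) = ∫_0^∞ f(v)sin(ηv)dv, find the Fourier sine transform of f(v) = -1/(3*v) -pi/6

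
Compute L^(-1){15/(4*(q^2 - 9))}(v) 5*sinh(3*v)/4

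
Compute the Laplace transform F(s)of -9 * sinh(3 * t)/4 -27/(4 * s^2 - 36)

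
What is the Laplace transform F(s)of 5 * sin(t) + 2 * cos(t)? 5/(s^2 + 1) + 2 * s/(s^2 + 1)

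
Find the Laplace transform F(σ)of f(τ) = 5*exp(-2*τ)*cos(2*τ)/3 5*(σ+2)/(3*((σ+2)^2+4))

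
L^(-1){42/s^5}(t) 7*t^4/4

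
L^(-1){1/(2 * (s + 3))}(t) exp(-3 * t)/2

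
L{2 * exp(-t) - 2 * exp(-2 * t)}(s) 2/(s + 1) - 2/(s + 2)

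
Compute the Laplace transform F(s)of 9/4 9/(4*s)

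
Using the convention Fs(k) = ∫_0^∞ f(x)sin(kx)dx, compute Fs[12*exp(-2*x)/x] 12*atan(k/2)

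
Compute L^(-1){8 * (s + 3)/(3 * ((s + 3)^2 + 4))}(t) 8 * exp(-3 * t) * cos(2 * t)/3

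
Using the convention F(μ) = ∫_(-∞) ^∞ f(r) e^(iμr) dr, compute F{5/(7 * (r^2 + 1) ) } 5 * pi * exp(-Abs(μ) ) /7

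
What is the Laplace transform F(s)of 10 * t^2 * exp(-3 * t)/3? 20/(3 * (s+3)^3)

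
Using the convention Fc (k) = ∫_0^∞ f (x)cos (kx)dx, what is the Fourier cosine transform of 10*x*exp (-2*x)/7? 10*(4 - k^2)/ (7*(k^2 + 4)^2)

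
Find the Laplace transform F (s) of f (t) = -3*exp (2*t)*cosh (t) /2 3*(2 - s) / (2*( (s - 2) ^2 - 1) ) 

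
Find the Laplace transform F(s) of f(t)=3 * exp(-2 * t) 3/(s + 2) 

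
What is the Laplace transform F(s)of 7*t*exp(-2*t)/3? 7/(3*(s + 2)^2)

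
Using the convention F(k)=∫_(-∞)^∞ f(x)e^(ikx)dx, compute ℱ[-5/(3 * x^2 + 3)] -5 * pi * exp(-Abs(k))/3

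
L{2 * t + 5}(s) 2/s^2 + 5/s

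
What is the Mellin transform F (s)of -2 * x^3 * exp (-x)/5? -2 * gamma (s + 3)/5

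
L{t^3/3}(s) 2/s^4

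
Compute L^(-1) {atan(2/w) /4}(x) sin(2*x) /(4*x) 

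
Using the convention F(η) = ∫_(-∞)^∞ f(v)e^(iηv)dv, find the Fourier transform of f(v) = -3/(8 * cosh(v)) -3 * pi/(8 * cosh(pi * η/2))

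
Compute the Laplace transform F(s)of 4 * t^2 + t 8/s^3 + s^(-2)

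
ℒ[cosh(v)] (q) q/(q^2 - 1)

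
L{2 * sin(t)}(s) 2/(s^2 + 1)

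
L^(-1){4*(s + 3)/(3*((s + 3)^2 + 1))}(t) 4*exp(-3*t)*cos(t)/3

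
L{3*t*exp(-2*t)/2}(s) 3/(2*(s + 2)^2)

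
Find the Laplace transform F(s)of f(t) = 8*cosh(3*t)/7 8*s/(7*(s^2-9))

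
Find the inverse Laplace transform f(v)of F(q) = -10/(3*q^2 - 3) -10*sinh(v)/3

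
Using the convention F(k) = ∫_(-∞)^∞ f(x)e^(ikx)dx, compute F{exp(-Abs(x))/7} 2/(7*(k^2 + 1))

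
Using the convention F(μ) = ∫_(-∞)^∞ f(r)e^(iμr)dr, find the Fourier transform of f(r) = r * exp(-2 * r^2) sqrt(2) * I * sqrt(pi) * μ * exp(-μ^2/8)/8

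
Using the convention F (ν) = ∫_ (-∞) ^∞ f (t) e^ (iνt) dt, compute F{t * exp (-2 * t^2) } sqrt (2) * I * sqrt (pi) * ν * exp (-ν^2/8) /8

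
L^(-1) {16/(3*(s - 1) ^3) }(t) 8*t^2*exp(t) /3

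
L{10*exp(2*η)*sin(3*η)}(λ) 30/((λ - 2)^2 + 9)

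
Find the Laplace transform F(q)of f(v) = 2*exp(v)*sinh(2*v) 4/((q - 1)^2 - 4)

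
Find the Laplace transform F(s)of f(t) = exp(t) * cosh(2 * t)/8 (s - 1)/(8 * ((s - 1)^2 - 4))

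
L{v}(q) q^(-2) 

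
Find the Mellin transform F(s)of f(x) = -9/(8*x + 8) -9*pi*csc(pi*s)/8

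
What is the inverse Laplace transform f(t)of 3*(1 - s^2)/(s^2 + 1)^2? -3*t*cos(t)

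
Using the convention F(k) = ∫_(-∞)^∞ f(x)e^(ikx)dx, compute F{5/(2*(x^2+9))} 5*pi*exp(-3*Abs(k))/6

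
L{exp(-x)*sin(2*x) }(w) 2/((w+1) ^2+4) 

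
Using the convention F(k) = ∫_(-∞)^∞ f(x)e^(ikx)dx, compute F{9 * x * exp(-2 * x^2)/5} 9 * sqrt(2) * I * sqrt(pi) * k * exp(-k^2/8)/40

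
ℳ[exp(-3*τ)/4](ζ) gamma(ζ)/(4*3^ζ)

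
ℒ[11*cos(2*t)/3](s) 11*s/(3*(s^2 + 4))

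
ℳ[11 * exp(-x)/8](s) 11 * gamma(s)/8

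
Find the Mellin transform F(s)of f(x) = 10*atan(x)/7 -5*pi*sec(pi*s/2)/(7*s)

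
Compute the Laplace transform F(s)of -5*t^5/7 -600/(7*s^6)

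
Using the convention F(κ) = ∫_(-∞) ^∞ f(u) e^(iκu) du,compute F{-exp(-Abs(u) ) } -2/(κ^2+1) 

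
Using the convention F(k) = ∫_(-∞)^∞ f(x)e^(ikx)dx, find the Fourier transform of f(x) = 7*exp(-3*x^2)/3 7*sqrt(3)*sqrt(pi)*exp(-k^2/12)/9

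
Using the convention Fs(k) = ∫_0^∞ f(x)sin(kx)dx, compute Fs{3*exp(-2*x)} 3*k/(k^2 + 4)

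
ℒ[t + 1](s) s^(-2) + 1/s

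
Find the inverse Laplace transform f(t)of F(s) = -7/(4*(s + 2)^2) -7*t*exp(-2*t)/4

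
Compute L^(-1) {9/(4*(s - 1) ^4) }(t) 3*t^3*exp(t) /8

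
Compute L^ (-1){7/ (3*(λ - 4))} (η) 7*exp (4*η)/3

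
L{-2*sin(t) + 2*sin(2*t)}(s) 4/(s^2 + 4) - 2/(s^2 + 1)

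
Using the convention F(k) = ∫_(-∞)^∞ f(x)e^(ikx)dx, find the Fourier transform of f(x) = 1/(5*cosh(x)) pi/(5*cosh(pi*k/2))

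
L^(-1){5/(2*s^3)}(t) 5*t^2/4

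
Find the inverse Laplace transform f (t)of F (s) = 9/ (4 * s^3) 9 * t^2/8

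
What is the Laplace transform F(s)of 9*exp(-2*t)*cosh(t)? 9*(s+2)/((s+2)^2 - 1)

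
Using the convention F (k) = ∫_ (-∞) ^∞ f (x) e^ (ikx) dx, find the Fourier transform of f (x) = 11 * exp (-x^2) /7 11 * sqrt (pi) * exp (-k^2/4) /7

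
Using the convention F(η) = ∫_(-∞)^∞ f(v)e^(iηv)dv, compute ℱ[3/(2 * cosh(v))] 3 * pi/(2 * cosh(pi * η/2))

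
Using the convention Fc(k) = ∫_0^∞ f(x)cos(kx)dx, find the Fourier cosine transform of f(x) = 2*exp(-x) 2/(k^2 + 1)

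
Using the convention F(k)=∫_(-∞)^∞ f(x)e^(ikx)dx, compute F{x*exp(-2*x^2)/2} sqrt(2)*I*sqrt(pi)*k*exp(-k^2/8)/16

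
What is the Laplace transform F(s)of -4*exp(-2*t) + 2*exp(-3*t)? 2/(s + 3) - 4/(s + 2)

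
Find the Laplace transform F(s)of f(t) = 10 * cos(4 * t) 10 * s/(s^2+16)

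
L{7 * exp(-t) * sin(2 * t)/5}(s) 14/(5 * ((s + 1)^2 + 4))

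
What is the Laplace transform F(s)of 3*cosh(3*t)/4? 3*s/(4*(s^2 - 9))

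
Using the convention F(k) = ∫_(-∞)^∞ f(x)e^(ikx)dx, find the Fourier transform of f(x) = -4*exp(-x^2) -4*sqrt(pi)*exp(-k^2/4)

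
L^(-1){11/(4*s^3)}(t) 11*t^2/8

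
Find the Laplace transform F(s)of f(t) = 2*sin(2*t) 4/(s^2+4)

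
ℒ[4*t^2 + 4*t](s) 4/s^2 + 8/s^3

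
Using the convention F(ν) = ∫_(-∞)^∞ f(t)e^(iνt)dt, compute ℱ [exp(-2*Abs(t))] 4/(ν^2 + 4)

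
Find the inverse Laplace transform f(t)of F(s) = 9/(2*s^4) 3*t^3/4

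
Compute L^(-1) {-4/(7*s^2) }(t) -4*t/7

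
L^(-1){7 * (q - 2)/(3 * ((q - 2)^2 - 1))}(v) 7 * exp(2 * v) * cosh(v)/3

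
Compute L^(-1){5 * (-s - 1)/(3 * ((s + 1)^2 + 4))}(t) -5 * exp(-t) * cos(2 * t)/3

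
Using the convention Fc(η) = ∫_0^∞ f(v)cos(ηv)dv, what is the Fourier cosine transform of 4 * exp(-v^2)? 2 * sqrt(pi) * exp(-η^2/4)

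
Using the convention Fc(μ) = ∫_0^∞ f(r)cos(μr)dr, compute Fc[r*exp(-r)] (1 - μ^2)/(μ^2 + 1)^2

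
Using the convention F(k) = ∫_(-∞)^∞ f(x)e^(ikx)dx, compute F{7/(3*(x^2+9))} 7*pi*exp(-3*Abs(k))/9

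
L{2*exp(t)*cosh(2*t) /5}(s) 2*(s - 1) /(5*((s - 1) ^2 - 4) ) 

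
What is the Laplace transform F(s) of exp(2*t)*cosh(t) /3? (s - 2) /(3*((s - 2) ^2 - 1) ) 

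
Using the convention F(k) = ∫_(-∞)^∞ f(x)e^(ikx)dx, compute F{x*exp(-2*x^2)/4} sqrt(2)*I*sqrt(pi)*k*exp(-k^2/8)/32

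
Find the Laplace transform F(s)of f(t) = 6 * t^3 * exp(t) 36/(s - 1)^4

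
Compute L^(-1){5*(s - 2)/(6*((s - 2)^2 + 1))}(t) 5*exp(2*t)*cos(t)/6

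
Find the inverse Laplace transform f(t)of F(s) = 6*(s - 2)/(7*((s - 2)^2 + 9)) 6*exp(2*t)*cos(3*t)/7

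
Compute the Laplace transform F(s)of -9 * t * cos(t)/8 9 * (1 - s^2)/(8 * (s^2+1)^2)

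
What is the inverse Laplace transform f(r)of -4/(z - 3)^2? -4*r*exp(3*r)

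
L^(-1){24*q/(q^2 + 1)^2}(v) 12*v*sin(v)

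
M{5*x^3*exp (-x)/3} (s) 5*gamma (s+3)/3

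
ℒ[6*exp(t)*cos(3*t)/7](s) 6*(s - 1)/(7*((s - 1)^2 + 9))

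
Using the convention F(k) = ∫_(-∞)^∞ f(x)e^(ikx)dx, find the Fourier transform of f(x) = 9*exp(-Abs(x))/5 18/(5*(k^2+1))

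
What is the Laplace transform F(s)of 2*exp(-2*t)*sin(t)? 2/((s + 2)^2 + 1)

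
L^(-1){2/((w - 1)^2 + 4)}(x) exp(x)*sin(2*x)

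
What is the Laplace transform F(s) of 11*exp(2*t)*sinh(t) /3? 11/(3*((s - 2) ^2-1) ) 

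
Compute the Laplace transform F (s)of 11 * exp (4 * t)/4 11/ (4 * (s - 4))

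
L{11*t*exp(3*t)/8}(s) 11/(8*(s - 3)^2)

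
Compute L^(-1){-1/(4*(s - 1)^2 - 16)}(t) -exp(t)*sinh(2*t)/8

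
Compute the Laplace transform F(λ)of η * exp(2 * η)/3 1/(3 * (λ - 2)^2)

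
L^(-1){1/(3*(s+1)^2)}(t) t*exp(-t)/3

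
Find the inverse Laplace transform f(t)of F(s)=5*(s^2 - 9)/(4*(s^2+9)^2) 5*t*cos(3*t)/4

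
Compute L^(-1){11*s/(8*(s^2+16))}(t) 11*cos(4*t)/8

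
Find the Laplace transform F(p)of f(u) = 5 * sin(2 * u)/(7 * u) 5 * atan(2/p)/7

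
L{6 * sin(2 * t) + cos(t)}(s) 12/(s^2 + 4) + s/(s^2 + 1)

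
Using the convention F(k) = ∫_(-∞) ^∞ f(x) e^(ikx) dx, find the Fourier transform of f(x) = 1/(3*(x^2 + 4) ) pi*exp(-2*Abs(k) ) /6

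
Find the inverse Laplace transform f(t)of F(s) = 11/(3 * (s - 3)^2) 11 * t * exp(3 * t)/3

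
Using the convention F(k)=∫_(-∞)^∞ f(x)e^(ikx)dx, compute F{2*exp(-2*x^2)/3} sqrt(2)*sqrt(pi)*exp(-k^2/8)/3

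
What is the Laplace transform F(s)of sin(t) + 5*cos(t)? 5*s/(s^2 + 1) + 1/(s^2 + 1)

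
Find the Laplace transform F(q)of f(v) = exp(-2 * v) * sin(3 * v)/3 1/((q + 2)^2 + 9)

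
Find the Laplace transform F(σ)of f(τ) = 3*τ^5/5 72/σ^6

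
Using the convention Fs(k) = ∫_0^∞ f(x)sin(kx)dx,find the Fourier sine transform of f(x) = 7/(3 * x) 7 * pi/6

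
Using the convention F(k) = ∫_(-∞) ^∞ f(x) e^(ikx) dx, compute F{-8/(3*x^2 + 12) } -4*pi*exp(-2*Abs(k) ) /3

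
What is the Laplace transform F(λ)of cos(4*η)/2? λ/(2*(λ^2 + 16))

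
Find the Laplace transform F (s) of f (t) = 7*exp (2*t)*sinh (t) 7/ ( (s - 2) ^2 - 1) 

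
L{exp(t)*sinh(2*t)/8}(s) 1/(4*((s - 1)^2 - 4))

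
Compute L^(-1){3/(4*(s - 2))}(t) 3*exp(2*t)/4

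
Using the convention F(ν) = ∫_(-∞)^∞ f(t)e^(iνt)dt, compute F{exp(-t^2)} sqrt(pi)*exp(-ν^2/4)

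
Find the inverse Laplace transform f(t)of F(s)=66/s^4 11*t^3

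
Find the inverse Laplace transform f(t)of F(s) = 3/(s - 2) 3 * exp(2 * t)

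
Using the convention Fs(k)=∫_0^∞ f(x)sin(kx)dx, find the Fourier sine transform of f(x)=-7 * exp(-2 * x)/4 -7 * k/(4 * k^2 + 16)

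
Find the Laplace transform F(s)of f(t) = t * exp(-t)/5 1/(5 * (s + 1)^2)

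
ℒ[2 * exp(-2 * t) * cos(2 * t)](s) 2 * (s + 2)/((s + 2)^2 + 4)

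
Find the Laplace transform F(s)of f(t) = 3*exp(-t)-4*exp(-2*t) 3/(s + 1)-4/(s + 2)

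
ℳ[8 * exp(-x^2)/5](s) 4 * gamma(s/2)/5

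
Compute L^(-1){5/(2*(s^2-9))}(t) 5*sinh(3*t)/6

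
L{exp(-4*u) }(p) 1/(p + 4) 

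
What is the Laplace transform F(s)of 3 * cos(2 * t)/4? 3 * s/(4 * (s^2 + 4))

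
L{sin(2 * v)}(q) 2/(q^2 + 4)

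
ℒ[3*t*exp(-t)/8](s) 3/(8*(s + 1)^2)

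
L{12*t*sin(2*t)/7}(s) 48*s/(7*(s^2+4)^2)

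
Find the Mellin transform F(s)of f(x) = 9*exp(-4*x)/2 9*gamma(s)/(2*2^(2*s))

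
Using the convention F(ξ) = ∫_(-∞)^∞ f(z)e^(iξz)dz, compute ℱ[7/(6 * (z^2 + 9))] 7 * pi * exp(-3 * Abs(ξ))/18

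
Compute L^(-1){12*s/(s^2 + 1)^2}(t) 6*t*sin(t)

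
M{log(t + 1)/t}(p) -pi * csc(pi * p)/(p - 1)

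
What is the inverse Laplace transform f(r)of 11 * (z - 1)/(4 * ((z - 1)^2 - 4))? 11 * exp(r) * cosh(2 * r)/4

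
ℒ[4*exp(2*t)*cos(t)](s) 4*(s - 2)/((s - 2)^2 + 1)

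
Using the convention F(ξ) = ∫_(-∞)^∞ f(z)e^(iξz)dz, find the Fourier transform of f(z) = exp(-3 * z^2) sqrt(3) * sqrt(pi) * exp(-ξ^2/12)/3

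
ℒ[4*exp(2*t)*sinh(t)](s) 4/((s - 2)^2 - 1)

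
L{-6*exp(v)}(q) -6/(q - 1)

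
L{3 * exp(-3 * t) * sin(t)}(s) 3/((s+3)^2+1)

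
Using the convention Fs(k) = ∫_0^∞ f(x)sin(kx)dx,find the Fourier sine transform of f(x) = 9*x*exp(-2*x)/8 9*k/(2*(k^2 + 4)^2)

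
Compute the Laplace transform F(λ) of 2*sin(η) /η 2*atan(1/λ) 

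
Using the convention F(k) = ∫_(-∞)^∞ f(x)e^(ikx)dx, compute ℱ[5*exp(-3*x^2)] 5*sqrt(3)*sqrt(pi)*exp(-k^2/12)/3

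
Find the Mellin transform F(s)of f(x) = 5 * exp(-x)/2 5 * gamma(s)/2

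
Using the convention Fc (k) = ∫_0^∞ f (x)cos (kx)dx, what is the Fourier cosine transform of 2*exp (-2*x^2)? sqrt (2)*sqrt (pi)*exp (-k^2/8)/2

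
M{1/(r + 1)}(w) pi*csc(pi*w)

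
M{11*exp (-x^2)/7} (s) 11*gamma (s/2)/14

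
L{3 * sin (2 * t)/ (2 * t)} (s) 3 * atan (2/s)/2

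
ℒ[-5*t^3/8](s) -15/(4*s^4) 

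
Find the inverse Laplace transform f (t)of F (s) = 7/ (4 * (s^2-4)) 7 * sinh (2 * t)/8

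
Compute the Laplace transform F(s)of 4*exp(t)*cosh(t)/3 4*(s - 1)/(3*s*(s - 2))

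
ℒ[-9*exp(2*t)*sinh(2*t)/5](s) -18/(5*s*(s - 4))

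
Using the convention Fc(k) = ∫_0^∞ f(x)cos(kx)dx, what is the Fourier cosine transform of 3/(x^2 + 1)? 3*pi*exp(-k)/2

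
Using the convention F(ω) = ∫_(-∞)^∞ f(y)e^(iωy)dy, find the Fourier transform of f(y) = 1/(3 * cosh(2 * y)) pi/(6 * cosh(pi * ω/4))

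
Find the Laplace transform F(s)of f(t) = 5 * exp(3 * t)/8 5/(8 * (s - 3))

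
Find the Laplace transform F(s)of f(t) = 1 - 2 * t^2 1/s - 4/s^3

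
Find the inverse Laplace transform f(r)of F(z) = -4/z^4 -2*r^3/3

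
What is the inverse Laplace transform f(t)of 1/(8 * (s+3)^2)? t * exp(-3 * t)/8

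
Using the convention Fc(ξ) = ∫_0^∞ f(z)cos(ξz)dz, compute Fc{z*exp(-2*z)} (4 - ξ^2)/(ξ^2 + 4)^2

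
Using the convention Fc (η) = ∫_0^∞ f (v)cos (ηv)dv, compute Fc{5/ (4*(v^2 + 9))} 5*pi*exp (-3*η)/24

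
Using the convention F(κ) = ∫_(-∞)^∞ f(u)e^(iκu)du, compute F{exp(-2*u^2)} sqrt(2)*sqrt(pi)*exp(-κ^2/8)/2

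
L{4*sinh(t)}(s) 4/(s^2 - 1)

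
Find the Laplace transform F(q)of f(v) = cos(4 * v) q/(q^2 + 16)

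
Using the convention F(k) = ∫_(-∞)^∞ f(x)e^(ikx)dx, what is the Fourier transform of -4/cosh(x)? -4 * pi/cosh(pi * k/2)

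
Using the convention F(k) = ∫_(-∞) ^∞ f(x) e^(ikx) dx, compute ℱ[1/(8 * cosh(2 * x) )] pi/(16 * cosh(pi * k/4) ) 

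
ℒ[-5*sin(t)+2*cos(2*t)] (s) 2*s/(s^2+4)-5/(s^2+1)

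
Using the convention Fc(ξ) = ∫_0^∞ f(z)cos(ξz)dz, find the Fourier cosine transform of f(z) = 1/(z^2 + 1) pi*exp(-ξ)/2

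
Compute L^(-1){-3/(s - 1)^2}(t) -3 * t * exp(t)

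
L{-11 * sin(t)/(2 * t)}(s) -11 * atan(1/s)/2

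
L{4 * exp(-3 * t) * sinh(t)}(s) 4/((s + 3)^2 - 1)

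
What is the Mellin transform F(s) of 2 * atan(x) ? -pi * sec(pi * s/2) /s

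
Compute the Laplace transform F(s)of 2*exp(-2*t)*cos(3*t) 2*(s + 2)/((s + 2)^2 + 9)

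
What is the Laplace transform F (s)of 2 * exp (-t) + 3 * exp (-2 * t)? 3/ (s + 2) + 2/ (s + 1)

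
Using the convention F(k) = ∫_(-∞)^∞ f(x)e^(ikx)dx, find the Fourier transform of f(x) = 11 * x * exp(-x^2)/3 11 * I * sqrt(pi) * k * exp(-k^2/4)/6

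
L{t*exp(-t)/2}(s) 1/(2*(s + 1)^2)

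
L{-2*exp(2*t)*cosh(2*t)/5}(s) 2*(2 - s)/(5*s*(s - 4))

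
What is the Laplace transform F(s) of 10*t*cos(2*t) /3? 10*(s^2 - 4) /(3*(s^2 + 4) ^2) 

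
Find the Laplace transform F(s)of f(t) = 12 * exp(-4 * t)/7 12/(7 * (s + 4))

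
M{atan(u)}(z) -pi*sec(pi*z/2)/(2*z)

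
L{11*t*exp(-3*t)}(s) 11/(s + 3)^2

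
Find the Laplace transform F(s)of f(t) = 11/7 11/(7*s)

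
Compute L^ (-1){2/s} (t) 2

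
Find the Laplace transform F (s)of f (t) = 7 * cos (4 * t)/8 7 * s/ (8 * (s^2 + 16))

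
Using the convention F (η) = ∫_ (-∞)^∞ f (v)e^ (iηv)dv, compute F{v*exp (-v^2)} I*sqrt (pi)*η*exp (-η^2/4)/2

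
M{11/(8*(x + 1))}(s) 11*pi*csc(pi*s)/8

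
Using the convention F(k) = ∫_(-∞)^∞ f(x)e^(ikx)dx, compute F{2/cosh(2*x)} pi/cosh(pi*k/4)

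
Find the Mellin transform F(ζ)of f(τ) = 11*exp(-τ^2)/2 11*gamma(ζ/2)/4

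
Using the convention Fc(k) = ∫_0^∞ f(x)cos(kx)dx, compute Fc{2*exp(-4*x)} 8/(k^2 + 16)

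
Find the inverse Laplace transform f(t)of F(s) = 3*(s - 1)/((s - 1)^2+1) 3*exp(t)*cos(t)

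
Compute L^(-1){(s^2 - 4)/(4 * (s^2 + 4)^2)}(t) t * cos(2 * t)/4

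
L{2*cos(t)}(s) 2*s/(s^2 + 1)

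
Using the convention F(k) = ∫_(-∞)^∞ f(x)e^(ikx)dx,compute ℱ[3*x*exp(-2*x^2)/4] 3*sqrt(2)*I*sqrt(pi)*k*exp(-k^2/8)/32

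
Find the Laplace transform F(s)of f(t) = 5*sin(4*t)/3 20/(3*(s^2 + 16))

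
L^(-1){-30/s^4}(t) -5 * t^3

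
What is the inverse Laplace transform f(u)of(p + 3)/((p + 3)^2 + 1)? exp(-3 * u) * cos(u)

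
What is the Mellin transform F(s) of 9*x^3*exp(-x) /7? 9*gamma(s+3) /7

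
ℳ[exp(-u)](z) gamma(z)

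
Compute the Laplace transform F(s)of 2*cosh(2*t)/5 2*s/(5*(s^2 - 4))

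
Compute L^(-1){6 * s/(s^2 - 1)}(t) 6 * cosh(t)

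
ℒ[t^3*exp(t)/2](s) 3/(s - 1)^4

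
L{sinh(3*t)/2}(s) 3/(2*(s^2 - 9))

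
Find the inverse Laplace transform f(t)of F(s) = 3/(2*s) 3/2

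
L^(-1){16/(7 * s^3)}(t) 8 * t^2/7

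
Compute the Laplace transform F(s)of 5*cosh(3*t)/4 5*s/(4*(s^2 - 9))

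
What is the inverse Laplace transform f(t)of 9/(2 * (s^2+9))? 3 * sin(3 * t)/2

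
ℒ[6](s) 6/s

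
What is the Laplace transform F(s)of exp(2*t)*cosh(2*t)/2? (s - 2)/(2*s*(s - 4))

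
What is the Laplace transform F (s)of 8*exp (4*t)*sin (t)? 8/ ( (s - 4)^2 + 1)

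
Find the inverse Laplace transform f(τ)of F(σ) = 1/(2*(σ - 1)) exp(τ)/2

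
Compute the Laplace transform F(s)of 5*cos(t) 5*s/(s^2 + 1)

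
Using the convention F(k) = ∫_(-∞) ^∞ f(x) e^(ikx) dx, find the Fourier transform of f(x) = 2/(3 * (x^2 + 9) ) 2 * pi * exp(-3 * Abs(k) ) /9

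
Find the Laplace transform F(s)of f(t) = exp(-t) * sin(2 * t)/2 1/((s + 1)^2 + 4)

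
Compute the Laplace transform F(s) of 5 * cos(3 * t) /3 5 * s/(3 * (s^2 + 9) ) 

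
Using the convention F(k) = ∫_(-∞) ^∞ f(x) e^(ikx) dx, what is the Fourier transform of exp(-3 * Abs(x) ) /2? 3/(k^2 + 9) 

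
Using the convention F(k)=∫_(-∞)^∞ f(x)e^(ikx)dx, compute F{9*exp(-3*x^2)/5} 3*sqrt(3)*sqrt(pi)*exp(-k^2/12)/5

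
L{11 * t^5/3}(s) 440/s^6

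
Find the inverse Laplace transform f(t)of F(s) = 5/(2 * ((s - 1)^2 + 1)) 5 * exp(t) * sin(t)/2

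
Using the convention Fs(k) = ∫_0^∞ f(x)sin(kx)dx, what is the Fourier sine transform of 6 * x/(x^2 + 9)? 3 * pi * exp(-3 * k)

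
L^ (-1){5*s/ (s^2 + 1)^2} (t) 5*t*sin (t)/2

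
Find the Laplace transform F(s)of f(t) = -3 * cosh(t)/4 -3 * s/(4 * s^2 - 4)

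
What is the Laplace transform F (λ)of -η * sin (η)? -2 * λ/ (λ^2 + 1)^2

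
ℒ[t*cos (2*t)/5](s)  (s^2 - 4)/ (5*(s^2 + 4)^2)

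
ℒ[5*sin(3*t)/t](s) 5*atan(3/s)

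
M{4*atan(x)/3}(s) -2*pi*sec(pi*s/2)/(3*s)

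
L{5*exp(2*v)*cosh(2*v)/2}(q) 5*(q - 2)/(2*q*(q - 4))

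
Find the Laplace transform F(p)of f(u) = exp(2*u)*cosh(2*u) (p - 2)/(p*(p - 4))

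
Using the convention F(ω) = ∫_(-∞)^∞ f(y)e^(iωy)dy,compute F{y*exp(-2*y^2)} sqrt(2)*I*sqrt(pi)*ω*exp(-ω^2/8)/8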